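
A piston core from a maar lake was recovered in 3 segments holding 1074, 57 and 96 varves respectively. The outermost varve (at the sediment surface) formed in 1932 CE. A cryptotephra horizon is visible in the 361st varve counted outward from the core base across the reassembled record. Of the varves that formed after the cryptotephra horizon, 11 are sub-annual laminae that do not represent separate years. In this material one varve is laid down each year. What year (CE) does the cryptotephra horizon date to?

Total varves = 1074 + 57 + 96 = 1227.
Between varve 361 and the sediment surface there are 1227 − 361 = 866 varves.
Removing the 11 false varves leaves 866 − 11 = 855 true varves beyond the cryptotephra horizon.
1932 − 855 = 1077 CE.

1077 CE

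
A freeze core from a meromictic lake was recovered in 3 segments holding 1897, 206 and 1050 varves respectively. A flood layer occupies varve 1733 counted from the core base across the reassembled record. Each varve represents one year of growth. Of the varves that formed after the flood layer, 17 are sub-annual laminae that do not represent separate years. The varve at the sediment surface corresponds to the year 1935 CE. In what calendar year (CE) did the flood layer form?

Total varves = 1897 + 206 + 1050 = 3153.
The flood layer sits at varve 1733 from the core base, so 3153 − 1733 = 1420 varves formed after it.
Excluding 17 false varves: 1420 − 17 = 1403.
The varve at the sediment surface is 1935 CE, so the flood layer dates to 1935 − 1403 = 532 CE.

532 CE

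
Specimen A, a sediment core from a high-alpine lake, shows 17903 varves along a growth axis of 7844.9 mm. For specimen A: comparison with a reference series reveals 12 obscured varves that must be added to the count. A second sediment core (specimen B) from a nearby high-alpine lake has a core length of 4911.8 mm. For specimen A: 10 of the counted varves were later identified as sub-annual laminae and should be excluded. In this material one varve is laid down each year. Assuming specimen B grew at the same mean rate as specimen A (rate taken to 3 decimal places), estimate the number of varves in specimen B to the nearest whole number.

Specimen A: true varve count = 17903 − 10 + 12 = 17905.
A: Mean rate = 7844.9 mm / 17905 years ≈ 0.438 mm/yr.
B spans 4911.8 / 0.438 = 11214.16 years ≈ 11214 varves.

11214 varves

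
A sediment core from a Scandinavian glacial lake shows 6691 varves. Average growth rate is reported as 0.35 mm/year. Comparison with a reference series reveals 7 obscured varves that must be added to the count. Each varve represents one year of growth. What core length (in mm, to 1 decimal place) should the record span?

2344.3 mm

After corrections the count is 6691 + 7 = 6698 varves.
6698 years at 0.35 mm/year gives 0.35 × 6698 = 2344.3 mm.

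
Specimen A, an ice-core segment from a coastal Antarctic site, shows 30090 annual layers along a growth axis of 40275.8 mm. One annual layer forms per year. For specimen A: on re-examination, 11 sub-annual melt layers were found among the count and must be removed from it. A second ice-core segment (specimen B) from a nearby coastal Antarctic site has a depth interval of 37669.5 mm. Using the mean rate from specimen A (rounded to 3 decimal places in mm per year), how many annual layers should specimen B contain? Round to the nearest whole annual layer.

Specimen A: adjusted count: 30090 − 11 = 30079 annual layers.
A: 40275.8 mm over 30079 years gives 40275.8 / 30079 ≈ 1.339 mm/year.
B spans 37669.5 / 1.339 = 28132.56 years ≈ 28133 annual layers.

28133 annual layers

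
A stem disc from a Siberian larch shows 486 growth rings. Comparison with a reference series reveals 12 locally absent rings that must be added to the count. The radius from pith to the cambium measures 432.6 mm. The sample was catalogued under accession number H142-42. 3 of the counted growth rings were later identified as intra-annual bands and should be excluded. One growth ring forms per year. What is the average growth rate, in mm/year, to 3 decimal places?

After corrections the count is 486 − 3 + 12 = 495 growth rings.
432.6 mm over 495 years gives 432.6 / 495 ≈ 0.874 mm/year.

0.874 mm/year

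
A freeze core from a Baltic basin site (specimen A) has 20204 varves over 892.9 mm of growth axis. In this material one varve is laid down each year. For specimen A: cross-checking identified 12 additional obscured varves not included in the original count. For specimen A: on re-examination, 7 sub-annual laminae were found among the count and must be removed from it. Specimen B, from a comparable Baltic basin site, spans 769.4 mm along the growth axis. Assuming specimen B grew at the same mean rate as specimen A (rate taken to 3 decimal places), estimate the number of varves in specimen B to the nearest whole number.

17486 varves

Specimen A: true varve count = 20204 − 7 + 12 = 20209.
A: Extension rate ≈ 892.9 / 20209 = 0.044 mm per year.
For B, 769.4 / 0.044 = 17486.36 years ≈ 17486 varves.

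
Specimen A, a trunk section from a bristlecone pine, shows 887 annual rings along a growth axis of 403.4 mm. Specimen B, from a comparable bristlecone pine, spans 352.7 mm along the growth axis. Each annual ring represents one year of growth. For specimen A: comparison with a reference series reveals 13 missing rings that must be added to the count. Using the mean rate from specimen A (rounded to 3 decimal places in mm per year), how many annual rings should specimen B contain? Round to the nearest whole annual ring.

Specimen A: true annual ring count = 887 + 13 = 900.
A: Extension rate ≈ 403.4 / 900 = 0.448 mm/year.
B spans 352.7 / 0.448 = 787.28 years ≈ 787 annual rings.

787 annual rings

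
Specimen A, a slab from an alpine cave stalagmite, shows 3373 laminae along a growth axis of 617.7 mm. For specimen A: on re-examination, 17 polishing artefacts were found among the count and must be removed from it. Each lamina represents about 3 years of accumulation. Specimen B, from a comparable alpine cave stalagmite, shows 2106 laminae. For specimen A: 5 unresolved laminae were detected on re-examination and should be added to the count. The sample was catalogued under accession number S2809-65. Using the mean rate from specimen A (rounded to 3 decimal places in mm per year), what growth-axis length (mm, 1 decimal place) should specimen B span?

385.4 mm

Specimen A: true lamina count = 3373 − 17 + 5 = 3361.
Specimen A: at 3 years per lamina, 3361 × 3 = 10083 years.
A: Extension rate ≈ 617.7 / 10083 = 0.061 mm per year.
Specimen B: multiplying by 3 years per lamina: 2106 × 3 = 6318 years. B's length ≈ 0.061 × 6318 = 385.4 mm.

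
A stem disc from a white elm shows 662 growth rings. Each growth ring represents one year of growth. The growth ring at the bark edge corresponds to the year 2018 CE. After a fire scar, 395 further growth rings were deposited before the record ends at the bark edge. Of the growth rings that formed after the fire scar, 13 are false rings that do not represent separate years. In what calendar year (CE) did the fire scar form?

395 growth rings post-date the fire scar.
Removing the 13 false growth rings leaves 395 − 13 = 382 true growth rings beyond the fire scar.
The growth ring at the bark edge is 2018 CE, so the fire scar dates to 2018 − 382 = 1636 CE.

1636 CE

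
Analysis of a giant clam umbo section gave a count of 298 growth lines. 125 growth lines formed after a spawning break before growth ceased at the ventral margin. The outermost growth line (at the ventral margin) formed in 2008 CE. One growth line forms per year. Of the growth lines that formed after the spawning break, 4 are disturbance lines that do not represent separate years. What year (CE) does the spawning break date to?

1887 CE

125 growth lines formed after the spawning break.
125 − 4 false = 121 true growth lines after the spawning break.
The growth line at the ventral margin is 2008 CE, so the spawning break dates to 2008 − 121 = 1887 CE.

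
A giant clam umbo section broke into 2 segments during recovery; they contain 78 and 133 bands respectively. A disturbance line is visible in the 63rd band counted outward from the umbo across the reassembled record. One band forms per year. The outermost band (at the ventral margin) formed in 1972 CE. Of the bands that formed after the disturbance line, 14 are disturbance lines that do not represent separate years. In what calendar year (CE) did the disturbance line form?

Total bands = 78 + 133 = 211.
The disturbance line sits at band 63 from the umbo, so 211 − 63 = 148 bands formed after it.
148 − 14 false = 134 true bands after the disturbance line.
Counting back 134 years from 1972 CE places the disturbance line in 1972 − 134 = 1838 CE.

1838 CE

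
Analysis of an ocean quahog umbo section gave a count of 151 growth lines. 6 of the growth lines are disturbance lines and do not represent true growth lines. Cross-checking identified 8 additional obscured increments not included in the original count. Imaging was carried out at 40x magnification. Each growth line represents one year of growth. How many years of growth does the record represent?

After corrections the count is 151 − 6 + 8 = 153 growth lines.
With a one-to-one growth line periodicity this is 153 years.

153 yr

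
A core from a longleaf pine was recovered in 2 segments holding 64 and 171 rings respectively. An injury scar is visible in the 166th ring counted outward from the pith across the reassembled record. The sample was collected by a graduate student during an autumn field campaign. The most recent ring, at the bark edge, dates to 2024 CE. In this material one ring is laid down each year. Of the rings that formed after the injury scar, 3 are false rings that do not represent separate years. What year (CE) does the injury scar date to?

1958 CE

Total rings = 64 + 171 = 235.
235 − 166 = 69 rings lie beyond the injury scar toward the bark edge.
69 − 3 false = 66 true rings after the injury scar.
The ring at the bark edge is 2024 CE, so the injury scar dates to 2024 − 66 = 1958 CE.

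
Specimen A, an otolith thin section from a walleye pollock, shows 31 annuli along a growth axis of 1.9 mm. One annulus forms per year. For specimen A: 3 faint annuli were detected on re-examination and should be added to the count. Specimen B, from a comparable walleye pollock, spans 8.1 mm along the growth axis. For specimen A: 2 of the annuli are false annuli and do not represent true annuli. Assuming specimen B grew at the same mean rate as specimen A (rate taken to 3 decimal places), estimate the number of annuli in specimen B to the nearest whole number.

Specimen A: after corrections the count is 31 − 2 + 3 = 32 annuli.
A: Extension rate ≈ 1.9 / 32 = 0.059 mm per year.
Specimen B: 8.1 mm / 0.059 mm per year = 137.29 years ≈ 137 annuli.

137 annuli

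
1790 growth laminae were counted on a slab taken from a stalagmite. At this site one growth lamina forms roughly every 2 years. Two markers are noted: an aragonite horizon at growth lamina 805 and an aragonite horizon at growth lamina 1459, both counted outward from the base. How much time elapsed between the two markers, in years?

1308 yr

Separation: 1459 − 805 = 654 growth laminae.
Multiplying by 2 years per growth lamina: 654 × 2 = 1308 years.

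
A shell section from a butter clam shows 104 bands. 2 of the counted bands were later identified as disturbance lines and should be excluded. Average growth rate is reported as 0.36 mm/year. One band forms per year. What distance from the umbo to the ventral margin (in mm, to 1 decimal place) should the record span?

36.7 mm

True band count = 104 − 2 = 102.
102 years at 0.36 mm/year gives 0.36 × 102 = 36.7 mm.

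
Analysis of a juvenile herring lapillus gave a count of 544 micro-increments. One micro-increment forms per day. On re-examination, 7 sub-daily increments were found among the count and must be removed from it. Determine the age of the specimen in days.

Adjusted count: 544 − 7 = 537 micro-increments.
At one micro-increment per day, that is 537 days.

537 days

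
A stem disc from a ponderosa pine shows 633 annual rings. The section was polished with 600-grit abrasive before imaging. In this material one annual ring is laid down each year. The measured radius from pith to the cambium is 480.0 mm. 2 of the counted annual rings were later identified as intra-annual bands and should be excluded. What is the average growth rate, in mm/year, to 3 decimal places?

True annual ring count = 633 − 2 = 631.
Mean rate = 480.0 mm / 631 years ≈ 0.761 mm/year.

0.761 mm/year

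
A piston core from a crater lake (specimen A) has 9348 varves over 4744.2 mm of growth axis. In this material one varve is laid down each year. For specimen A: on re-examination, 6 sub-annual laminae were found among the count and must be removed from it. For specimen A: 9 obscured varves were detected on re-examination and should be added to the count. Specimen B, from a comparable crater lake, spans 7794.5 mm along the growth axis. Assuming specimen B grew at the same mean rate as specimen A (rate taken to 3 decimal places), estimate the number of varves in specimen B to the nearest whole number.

Specimen A: true varve count = 9348 − 6 + 9 = 9351.
A: 4744.2 mm over 9351 years gives 4744.2 / 9351 ≈ 0.507 mm/year.
Specimen B: 7794.5 mm / 0.507 mm per year = 15373.77 years ≈ 15374 varves.

15374 varves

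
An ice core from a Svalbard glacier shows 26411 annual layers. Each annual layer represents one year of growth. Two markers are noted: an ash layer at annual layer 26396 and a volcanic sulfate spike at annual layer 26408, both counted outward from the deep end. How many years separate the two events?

The two markers are separated by 26408 − 26396 = 12 annual layers.
One annual layer per year makes the interval 12 years.

12 years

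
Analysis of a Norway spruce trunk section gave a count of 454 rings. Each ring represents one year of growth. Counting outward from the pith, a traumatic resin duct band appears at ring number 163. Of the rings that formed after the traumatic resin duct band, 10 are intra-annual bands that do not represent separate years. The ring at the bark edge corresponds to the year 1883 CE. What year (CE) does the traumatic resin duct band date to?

The traumatic resin duct band sits at ring 163 from the pith, so 454 − 163 = 291 rings formed after it.
291 − 10 false = 281 true rings after the traumatic resin duct band.
1883 − 281 = 1602 CE.

1602 CE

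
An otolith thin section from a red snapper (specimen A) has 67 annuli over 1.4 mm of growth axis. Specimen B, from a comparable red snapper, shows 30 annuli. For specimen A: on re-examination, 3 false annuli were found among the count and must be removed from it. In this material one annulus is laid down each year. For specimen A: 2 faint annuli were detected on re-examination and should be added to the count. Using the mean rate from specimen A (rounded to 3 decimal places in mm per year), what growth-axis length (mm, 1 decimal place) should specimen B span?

Specimen A: true annulus count = 67 − 3 + 2 = 66.
A: Mean rate = 1.4 mm / 66 years ≈ 0.021 mm/year.
B's length ≈ 0.021 × 30 = 0.6 mm.

0.6 mm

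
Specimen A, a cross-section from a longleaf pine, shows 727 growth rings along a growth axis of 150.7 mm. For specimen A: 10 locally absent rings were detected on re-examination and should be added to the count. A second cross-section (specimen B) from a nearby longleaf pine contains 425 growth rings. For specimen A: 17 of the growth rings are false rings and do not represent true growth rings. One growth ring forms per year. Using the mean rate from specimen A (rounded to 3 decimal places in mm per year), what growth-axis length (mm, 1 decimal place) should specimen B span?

Specimen A: true growth ring count = 727 − 17 + 10 = 720.
A: 150.7 mm over 720 years gives 150.7 / 720 ≈ 0.209 mm/year.
Length of B = 0.209 × 425 = 88.8 mm.

88.8 mm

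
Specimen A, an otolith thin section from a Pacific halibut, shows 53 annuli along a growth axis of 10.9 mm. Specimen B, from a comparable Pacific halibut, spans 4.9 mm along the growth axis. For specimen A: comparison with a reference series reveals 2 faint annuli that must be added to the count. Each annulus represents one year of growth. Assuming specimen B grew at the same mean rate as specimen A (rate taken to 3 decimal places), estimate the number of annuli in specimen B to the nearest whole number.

Specimen A: after corrections the count is 53 + 2 = 55 annuli.
A: Extension rate ≈ 10.9 / 55 = 0.198 mm/yr.
For B, 4.9 / 0.198 = 24.75 years ≈ 25 annuli.

25 annuli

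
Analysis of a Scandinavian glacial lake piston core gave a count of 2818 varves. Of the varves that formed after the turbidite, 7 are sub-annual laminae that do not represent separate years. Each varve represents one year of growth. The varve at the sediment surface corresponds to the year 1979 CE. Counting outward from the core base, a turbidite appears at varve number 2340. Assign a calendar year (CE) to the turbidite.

1508 CE

2818 − 2340 = 478 varves lie beyond the turbidite toward the sediment surface.
478 − 7 false = 471 true varves after the turbidite.
The varve at the sediment surface is 1979 CE, so the turbidite dates to 1979 − 471 = 1508 CE.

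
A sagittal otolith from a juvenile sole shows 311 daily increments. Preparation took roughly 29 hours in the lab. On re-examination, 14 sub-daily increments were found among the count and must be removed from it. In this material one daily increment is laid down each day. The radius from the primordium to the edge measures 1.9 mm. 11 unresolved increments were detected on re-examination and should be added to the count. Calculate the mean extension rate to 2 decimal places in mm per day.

True daily increment count = 311 − 14 + 11 = 308.
1.9 mm over 308 days gives 1.9 / 308 ≈ 0.01 mm per day.

0.01 mm per day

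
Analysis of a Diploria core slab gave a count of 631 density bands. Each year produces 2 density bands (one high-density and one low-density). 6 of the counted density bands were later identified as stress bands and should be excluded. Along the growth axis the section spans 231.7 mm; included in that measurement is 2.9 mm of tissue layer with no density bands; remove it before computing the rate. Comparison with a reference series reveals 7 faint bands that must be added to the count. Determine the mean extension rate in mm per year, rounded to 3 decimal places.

Correcting the raw count gives 631 − 6 + 7 = 632 true density bands.
632 density bands at 2 per year is 632 / 2 = 316 years.
Net length = 231.7 − 2.9 = 228.8 mm.
Extension rate ≈ 228.8 / 316 = 0.724 mm per year.

0.724 mm per year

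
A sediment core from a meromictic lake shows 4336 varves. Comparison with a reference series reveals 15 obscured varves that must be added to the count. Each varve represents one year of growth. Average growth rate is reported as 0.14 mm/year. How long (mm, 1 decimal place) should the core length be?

609.1 mm

True varve count = 4336 + 15 = 4351.
4351 years at 0.14 mm/year gives 0.14 × 4351 = 609.1 mm.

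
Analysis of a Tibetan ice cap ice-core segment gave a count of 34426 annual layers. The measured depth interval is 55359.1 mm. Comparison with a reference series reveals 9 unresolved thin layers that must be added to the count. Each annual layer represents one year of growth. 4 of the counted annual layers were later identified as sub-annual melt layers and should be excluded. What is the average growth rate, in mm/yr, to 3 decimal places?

1.608 mm/yr

Adjusted count: 34426 − 4 + 9 = 34431 annual layers.
55359.1 mm over 34431 years gives 55359.1 / 34431 ≈ 1.608 mm/yr.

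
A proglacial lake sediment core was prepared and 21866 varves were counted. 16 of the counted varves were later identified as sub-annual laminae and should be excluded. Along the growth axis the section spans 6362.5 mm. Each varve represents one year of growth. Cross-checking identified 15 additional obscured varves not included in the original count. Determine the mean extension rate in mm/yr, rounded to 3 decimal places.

After corrections the count is 21866 − 16 + 15 = 21865 varves.
6362.5 mm over 21865 years gives 6362.5 / 21865 ≈ 0.291 mm/yr.

0.291 mm/yr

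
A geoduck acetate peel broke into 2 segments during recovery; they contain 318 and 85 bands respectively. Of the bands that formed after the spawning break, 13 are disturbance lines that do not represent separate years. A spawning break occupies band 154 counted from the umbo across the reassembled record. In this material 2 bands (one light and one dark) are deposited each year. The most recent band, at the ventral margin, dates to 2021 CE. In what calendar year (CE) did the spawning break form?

Total bands = 318 + 85 = 403.
The spawning break sits at band 154 from the umbo, so 403 − 154 = 249 bands formed after it.
249 − 13 false = 236 true bands after the spawning break.
236 bands at 2 per year is 236 / 2 = 118 years.
2021 − 118 = 1903 CE.

1903 CE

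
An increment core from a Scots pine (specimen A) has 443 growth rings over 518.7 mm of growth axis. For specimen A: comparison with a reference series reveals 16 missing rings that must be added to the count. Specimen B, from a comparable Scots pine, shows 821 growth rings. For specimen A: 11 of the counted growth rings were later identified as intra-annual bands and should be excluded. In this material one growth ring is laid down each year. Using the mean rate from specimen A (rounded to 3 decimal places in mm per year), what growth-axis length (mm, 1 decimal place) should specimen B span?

950.7 mm

Specimen A: true growth ring count = 443 − 11 + 16 = 448.
A: Extension rate ≈ 518.7 / 448 = 1.158 mm per year.
B's length ≈ 1.158 × 821 = 950.7 mm.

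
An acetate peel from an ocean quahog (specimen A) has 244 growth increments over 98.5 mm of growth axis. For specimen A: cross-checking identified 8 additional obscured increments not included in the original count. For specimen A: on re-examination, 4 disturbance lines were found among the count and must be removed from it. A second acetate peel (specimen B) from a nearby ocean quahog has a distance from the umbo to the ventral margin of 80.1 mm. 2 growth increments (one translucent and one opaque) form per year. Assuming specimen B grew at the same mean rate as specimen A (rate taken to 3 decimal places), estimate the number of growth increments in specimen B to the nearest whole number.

Specimen A: after corrections the count is 244 − 4 + 8 = 248 growth increments.
Specimen A: 248 growth increments at 2 per year is 248 / 2 = 124 years.
A: Extension rate ≈ 98.5 / 124 = 0.794 mm/yr.
Specimen B: 80.1 mm / 0.794 mm per year = 100.88 years; at 2 growth increments per year that is 100.88 × 2 ≈ 202 growth increments.

202 growth increments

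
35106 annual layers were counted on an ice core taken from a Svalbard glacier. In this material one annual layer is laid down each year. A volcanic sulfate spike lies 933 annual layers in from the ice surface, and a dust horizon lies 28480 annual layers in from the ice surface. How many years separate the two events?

Separation: 28480 − 933 = 27547 annual layers.
One annual layer per year makes the interval 27547 years.

27547 years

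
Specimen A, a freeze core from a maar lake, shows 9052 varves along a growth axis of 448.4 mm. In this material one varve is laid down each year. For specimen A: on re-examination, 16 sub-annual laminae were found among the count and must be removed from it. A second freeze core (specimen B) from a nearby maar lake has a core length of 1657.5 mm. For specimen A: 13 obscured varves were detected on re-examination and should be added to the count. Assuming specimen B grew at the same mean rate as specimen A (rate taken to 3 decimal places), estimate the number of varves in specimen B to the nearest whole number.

Specimen A: correcting the raw count gives 9052 − 16 + 13 = 9049 true varves.
A: Extension rate ≈ 448.4 / 9049 = 0.050 mm/year.
For B, 1657.5 / 0.050 = 33150.00 years ≈ 33150 varves.

33150 varves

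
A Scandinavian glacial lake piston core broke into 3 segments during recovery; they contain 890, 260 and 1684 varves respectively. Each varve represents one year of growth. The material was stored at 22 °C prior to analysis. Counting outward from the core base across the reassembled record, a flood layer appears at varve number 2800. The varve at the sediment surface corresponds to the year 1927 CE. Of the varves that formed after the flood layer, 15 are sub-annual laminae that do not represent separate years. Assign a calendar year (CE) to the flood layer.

1908 CE

Total varves = 890 + 260 + 1684 = 2834.
Between varve 2800 and the sediment surface there are 2834 − 2800 = 34 varves.
Removing the 15 false varves leaves 34 − 15 = 19 true varves beyond the flood layer.
1927 − 19 = 1908 CE.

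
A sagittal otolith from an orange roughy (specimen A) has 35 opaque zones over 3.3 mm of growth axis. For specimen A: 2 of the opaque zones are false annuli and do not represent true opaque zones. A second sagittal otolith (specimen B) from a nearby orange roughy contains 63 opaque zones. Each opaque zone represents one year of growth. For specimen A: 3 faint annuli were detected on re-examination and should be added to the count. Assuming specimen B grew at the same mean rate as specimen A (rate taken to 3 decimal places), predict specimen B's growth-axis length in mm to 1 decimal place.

Specimen A: true opaque zone count = 35 − 2 + 3 = 36.
A: 3.3 mm over 36 years gives 3.3 / 36 ≈ 0.092 mm per year.
B's length ≈ 0.092 × 63 = 5.8 mm.

5.8 mm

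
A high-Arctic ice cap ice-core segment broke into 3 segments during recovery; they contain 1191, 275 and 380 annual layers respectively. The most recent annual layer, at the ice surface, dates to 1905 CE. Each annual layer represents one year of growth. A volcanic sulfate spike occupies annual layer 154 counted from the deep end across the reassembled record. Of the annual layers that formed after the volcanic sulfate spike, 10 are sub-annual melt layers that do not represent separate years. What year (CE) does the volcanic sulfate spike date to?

Total annual layers = 1191 + 275 + 380 = 1846.
Between annual layer 154 and the ice surface there are 1846 − 154 = 1692 annual layers.
Removing the 10 false annual layers leaves 1692 − 10 = 1682 true annual layers beyond the volcanic sulfate spike.
Counting back 1682 years from 1905 CE places the volcanic sulfate spike in 1905 − 1682 = 223 CE.

223 CE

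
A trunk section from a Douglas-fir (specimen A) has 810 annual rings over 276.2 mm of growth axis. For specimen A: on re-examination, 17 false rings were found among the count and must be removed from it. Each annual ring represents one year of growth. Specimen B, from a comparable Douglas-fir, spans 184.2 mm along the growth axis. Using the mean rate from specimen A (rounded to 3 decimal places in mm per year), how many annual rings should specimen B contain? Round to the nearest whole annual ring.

Specimen A: correcting the raw count gives 810 − 17 = 793 true annual rings.
A: 276.2 mm over 793 years gives 276.2 / 793 ≈ 0.348 mm per year.
B spans 184.2 / 0.348 = 529.31 years ≈ 529 annual rings.

529 annual rings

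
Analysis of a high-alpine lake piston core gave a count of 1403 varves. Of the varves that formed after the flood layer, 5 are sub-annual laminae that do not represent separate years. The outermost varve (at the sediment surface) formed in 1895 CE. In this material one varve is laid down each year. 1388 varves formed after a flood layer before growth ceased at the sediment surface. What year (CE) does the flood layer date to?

512 CE

1388 varves post-date the flood layer.
Removing the 5 false varves leaves 1388 − 5 = 1383 true varves beyond the flood layer.
1895 − 1383 = 512 CE.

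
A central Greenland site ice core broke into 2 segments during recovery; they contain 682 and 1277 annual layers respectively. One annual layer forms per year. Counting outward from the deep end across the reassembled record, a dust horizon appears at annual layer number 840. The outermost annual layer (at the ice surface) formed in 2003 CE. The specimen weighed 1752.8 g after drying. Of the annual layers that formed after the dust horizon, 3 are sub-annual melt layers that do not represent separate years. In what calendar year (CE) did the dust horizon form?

887 CE

Total annual layers = 682 + 1277 = 1959.
1959 − 840 = 1119 annual layers lie beyond the dust horizon toward the ice surface.
1119 − 3 false = 1116 true annual layers after the dust horizon.
Counting back 1116 years from 2003 CE places the dust horizon in 2003 − 1116 = 887 CE.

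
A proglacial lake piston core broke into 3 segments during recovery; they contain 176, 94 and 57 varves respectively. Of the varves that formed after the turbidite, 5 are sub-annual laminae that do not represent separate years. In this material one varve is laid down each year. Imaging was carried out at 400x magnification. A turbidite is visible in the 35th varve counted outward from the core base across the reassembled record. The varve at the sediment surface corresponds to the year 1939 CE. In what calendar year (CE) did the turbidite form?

1652 CE

Total varves = 176 + 94 + 57 = 327.
327 − 35 = 292 varves lie beyond the turbidite toward the sediment surface.
Removing the 5 false varves leaves 292 − 5 = 287 true varves beyond the turbidite.
1939 − 287 = 1652 CE.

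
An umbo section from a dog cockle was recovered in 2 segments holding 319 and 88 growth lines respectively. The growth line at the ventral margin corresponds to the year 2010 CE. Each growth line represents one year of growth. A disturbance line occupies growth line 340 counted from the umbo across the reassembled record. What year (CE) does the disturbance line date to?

Total growth lines = 319 + 88 = 407.
The disturbance line sits at growth line 340 from the umbo, so 407 − 340 = 67 growth lines formed after it.
Counting back 67 years from 2010 CE places the disturbance line in 2010 − 67 = 1943 CE.

1943 CE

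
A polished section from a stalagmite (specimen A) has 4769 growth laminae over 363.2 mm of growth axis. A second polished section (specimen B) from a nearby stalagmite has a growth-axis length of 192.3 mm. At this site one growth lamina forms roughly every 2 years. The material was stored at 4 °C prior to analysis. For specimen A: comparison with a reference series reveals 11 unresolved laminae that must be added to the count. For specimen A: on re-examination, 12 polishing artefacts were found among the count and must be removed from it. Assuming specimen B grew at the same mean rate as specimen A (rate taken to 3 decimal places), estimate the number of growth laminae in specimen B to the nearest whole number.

2530 growth laminae

Specimen A: adjusted count: 4769 − 12 + 11 = 4768 growth laminae.
Specimen A: 4768 growth laminae at 2 years each span 4768 × 2 = 9536 years.
A: 363.2 mm over 9536 years gives 363.2 / 9536 ≈ 0.038 mm per year.
For B, 192.3 / 0.038 = 5060.53 years; at 2 years per growth lamina that is 5060.53 / 2 ≈ 2530 growth laminae.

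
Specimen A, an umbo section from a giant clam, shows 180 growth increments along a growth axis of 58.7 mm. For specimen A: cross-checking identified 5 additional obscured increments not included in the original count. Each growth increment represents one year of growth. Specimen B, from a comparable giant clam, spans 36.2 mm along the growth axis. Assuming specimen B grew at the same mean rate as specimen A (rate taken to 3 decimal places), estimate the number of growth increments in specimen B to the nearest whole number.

114 growth increments

Specimen A: correcting the raw count gives 180 + 5 = 185 true growth increments.
A: Extension rate ≈ 58.7 / 185 = 0.317 mm/yr.
B spans 36.2 / 0.317 = 114.20 years ≈ 114 growth increments.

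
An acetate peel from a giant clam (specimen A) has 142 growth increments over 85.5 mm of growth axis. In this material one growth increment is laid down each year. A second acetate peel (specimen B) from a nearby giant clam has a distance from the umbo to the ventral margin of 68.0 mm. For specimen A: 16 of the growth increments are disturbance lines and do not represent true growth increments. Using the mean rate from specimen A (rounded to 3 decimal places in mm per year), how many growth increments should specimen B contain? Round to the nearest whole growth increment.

100 growth increments

Specimen A: correcting the raw count gives 142 − 16 = 126 true growth increments.
A: 85.5 mm over 126 years gives 85.5 / 126 ≈ 0.679 mm/yr.
B spans 68.0 / 0.679 = 100.15 years ≈ 100 growth increments.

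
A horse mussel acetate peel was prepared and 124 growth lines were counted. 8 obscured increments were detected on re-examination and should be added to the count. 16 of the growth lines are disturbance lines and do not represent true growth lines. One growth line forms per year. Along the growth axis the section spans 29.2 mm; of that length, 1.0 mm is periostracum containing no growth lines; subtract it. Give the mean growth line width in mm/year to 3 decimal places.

Correcting the raw count gives 124 − 16 + 8 = 116 true growth lines.
Removing the 1.0 mm offcut leaves 29.2 − 1.0 = 28.2 mm.
Extension rate ≈ 28.2 / 116 = 0.243 mm/year.

0.243 mm/year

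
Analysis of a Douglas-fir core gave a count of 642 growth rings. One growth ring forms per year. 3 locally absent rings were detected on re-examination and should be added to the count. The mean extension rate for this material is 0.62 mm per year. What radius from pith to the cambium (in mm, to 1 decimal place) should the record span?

399.9 mm

True growth ring count = 642 + 3 = 645.
Predicted length = 0.62 mm/year × 645 years = 399.9 mm.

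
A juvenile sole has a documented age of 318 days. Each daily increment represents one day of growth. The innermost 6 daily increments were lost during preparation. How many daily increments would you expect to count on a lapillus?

One daily increment per day gives 318 daily increments over 318 days.
Less the 6 uncaptured daily increments: 318 − 6 = 312.

312 daily increments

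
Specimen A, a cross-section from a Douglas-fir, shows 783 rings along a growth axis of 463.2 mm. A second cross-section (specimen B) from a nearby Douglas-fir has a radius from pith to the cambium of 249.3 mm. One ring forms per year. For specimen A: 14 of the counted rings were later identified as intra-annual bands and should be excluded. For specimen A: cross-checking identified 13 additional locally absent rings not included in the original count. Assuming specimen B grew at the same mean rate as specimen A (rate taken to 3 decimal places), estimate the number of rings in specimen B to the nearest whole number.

Specimen A: adjusted count: 783 − 14 + 13 = 782 rings.
A: Mean rate = 463.2 mm / 782 years ≈ 0.592 mm/yr.
B spans 249.3 / 0.592 = 421.11 years ≈ 421 rings.

421 rings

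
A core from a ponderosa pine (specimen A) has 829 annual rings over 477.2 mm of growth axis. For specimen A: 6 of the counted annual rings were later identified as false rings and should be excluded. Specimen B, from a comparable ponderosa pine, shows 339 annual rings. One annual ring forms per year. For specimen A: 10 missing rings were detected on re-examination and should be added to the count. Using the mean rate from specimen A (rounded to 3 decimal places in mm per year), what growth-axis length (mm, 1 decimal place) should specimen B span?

Specimen A: after corrections the count is 829 − 6 + 10 = 833 annual rings.
A: 477.2 mm over 833 years gives 477.2 / 833 ≈ 0.573 mm per year.
B's length ≈ 0.573 × 339 = 194.2 mm.

194.2 mm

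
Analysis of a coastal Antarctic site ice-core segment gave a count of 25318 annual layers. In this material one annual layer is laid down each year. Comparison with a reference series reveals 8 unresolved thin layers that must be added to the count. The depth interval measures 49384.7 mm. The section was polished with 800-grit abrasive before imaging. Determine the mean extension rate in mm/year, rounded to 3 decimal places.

True annual layer count = 25318 + 8 = 25326.
49384.7 mm over 25326 years gives 49384.7 / 25326 ≈ 1.950 mm/year.

1.950 mm/year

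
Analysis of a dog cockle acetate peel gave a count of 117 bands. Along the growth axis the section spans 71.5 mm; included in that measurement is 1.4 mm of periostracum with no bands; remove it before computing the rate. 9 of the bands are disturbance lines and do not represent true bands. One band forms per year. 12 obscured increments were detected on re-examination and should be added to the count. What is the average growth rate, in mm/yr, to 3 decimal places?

0.584 mm/yr

After corrections the count is 117 − 9 + 12 = 120 bands.
Removing the 1.4 mm offcut leaves 71.5 − 1.4 = 70.1 mm.
Extension rate ≈ 70.1 / 120 = 0.584 mm/yr.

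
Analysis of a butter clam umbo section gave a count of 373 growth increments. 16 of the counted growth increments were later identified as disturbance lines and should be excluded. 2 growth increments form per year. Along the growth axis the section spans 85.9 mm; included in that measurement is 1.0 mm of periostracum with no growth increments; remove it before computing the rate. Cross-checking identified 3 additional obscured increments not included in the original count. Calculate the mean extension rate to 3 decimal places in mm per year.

Correcting the raw count gives 373 − 16 + 3 = 360 true growth increments.
Dividing by 2 growth increments per year: 360 / 2 = 180 years.
Removing the 1.0 mm offcut leaves 85.9 − 1.0 = 84.9 mm.
Extension rate ≈ 84.9 / 180 = 0.472 mm per year.

0.472 mm per year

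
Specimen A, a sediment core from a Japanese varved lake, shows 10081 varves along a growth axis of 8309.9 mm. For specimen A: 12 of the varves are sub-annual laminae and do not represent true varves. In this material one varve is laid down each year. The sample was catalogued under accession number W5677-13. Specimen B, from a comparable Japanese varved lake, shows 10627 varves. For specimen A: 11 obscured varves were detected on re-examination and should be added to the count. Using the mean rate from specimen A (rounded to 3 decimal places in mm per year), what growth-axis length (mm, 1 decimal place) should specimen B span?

8756.6 mm

Specimen A: adjusted count: 10081 − 12 + 11 = 10080 varves.
A: Mean rate = 8309.9 mm / 10080 years ≈ 0.824 mm/yr.
For B, 0.824 mm/year × 10627 years = 8756.6 mm.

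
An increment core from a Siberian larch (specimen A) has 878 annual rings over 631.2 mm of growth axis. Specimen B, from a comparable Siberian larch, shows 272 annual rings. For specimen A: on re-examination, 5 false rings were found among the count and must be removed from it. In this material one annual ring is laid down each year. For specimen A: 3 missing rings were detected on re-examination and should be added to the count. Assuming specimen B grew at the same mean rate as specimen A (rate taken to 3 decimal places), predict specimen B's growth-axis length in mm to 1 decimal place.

Specimen A: after corrections the count is 878 − 5 + 3 = 876 annual rings.
A: 631.2 mm over 876 years gives 631.2 / 876 ≈ 0.721 mm/year.
B's length ≈ 0.721 × 272 = 196.1 mm.

196.1 mm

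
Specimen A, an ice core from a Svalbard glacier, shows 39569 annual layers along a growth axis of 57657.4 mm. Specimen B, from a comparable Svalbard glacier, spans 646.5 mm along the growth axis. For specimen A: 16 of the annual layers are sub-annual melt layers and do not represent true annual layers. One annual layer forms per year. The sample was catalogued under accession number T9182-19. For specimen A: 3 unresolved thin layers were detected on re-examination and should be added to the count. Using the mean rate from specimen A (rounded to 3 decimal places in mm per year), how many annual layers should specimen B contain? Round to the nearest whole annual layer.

443 annual layers

Specimen A: adjusted count: 39569 − 16 + 3 = 39556 annual layers.
A: 57657.4 mm over 39556 years gives 57657.4 / 39556 ≈ 1.458 mm/year.
For B, 646.5 / 1.458 = 443.42 years ≈ 443 annual layers.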